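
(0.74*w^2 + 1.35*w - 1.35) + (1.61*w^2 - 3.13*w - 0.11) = 2.35*w^2 - 1.78*w - 1.46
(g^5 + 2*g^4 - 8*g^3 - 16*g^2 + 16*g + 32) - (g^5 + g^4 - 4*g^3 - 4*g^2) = g^4 - 4*g^3 - 12*g^2 + 16*g + 32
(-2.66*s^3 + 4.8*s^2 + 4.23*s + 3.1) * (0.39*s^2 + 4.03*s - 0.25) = -1.0374*s^5 - 8.8478*s^4 + 21.6587*s^3 + 17.0559*s^2 + 11.4355*s - 0.775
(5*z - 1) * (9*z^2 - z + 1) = 45*z^3 - 14*z^2 + 6*z - 1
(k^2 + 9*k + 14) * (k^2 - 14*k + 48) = k^4 - 5*k^3 - 64*k^2 + 236*k + 672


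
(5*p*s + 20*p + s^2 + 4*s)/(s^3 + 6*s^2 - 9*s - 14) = (5*p*s + 20*p + s^2 + 4*s)/(s^3 + 6*s^2 - 9*s - 14)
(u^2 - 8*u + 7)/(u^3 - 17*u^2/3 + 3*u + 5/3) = 3*(u - 7)/(3*u^2 - 14*u - 5)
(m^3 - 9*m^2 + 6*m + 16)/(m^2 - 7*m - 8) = m - 2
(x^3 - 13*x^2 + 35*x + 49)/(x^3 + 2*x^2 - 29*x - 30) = (x^2 - 14*x + 49)/(x^2 + x - 30)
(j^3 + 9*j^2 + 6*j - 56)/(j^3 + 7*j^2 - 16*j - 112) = (j - 2)/(j - 4)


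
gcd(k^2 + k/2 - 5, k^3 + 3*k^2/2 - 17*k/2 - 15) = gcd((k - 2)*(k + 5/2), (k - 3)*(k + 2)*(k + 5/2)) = k + 5/2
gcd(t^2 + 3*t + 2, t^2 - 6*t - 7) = t + 1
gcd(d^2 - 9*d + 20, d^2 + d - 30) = d - 5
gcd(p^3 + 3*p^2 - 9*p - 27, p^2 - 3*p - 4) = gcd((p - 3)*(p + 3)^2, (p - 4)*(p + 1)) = 1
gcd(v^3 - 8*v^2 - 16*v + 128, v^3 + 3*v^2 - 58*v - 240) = v - 8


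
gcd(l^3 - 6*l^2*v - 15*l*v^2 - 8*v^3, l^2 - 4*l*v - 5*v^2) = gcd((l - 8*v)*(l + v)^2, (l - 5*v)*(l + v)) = l + v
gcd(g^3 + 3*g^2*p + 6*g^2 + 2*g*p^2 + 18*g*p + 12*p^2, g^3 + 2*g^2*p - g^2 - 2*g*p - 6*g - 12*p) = g + 2*p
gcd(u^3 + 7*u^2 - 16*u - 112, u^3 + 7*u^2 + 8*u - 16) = u + 4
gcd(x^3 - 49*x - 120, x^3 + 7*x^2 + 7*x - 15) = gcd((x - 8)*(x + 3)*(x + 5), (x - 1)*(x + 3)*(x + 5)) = x^2 + 8*x + 15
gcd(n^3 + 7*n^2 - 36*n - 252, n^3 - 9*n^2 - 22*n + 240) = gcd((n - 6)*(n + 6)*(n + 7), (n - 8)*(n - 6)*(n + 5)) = n - 6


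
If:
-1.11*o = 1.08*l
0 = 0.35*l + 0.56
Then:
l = -1.60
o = 1.56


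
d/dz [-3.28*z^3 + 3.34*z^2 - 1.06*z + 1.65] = -9.84*z^2 + 6.68*z - 1.06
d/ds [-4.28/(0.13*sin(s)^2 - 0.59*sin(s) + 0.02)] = (1.1128*sin(s) - 2.5252)*cos(s)/(0.13*sin(s)^2 - 0.59*sin(s) + 0.02)^2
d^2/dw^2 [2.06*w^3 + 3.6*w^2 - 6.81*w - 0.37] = 12.36*w + 7.2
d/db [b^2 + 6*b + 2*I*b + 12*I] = 2*b + 6 + 2*I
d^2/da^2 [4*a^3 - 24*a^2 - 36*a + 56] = 24*a - 48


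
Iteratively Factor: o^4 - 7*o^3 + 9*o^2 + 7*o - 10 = (o - 5)*(o^3 - 2*o^2 - o + 2) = (o - 5)*(o + 1)*(o^2 - 3*o + 2) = (o - 5)*(o - 2)*(o + 1)*(o - 1)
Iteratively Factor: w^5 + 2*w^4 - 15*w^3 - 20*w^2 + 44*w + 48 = (w + 2)*(w^4 - 15*w^2 + 10*w + 24) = (w + 2)*(w + 4)*(w^3 - 4*w^2 + w + 6) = (w - 3)*(w + 2)*(w + 4)*(w^2 - w - 2) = (w - 3)*(w + 1)*(w + 2)*(w + 4)*(w - 2)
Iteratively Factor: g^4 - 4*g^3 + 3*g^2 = (g)*(g^3 - 4*g^2 + 3*g) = g^2*(g^2 - 4*g + 3) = g^2*(g - 1)*(g - 3)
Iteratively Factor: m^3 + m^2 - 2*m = (m)*(m^2 + m - 2) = m*(m - 1)*(m + 2)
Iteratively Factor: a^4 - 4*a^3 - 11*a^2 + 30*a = (a - 2)*(a^3 - 2*a^2 - 15*a) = (a - 2)*(a + 3)*(a^2 - 5*a) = a*(a - 2)*(a + 3)*(a - 5)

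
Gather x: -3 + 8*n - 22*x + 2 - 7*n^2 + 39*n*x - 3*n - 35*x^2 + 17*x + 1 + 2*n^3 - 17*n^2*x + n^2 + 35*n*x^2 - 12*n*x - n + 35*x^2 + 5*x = 2*n^3 - 6*n^2 + 35*n*x^2 + 4*n + x*(-17*n^2 + 27*n)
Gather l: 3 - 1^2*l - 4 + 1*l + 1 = 0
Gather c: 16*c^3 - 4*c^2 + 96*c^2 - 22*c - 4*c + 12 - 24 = 16*c^3 + 92*c^2 - 26*c - 12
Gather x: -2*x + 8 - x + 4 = 12 - 3*x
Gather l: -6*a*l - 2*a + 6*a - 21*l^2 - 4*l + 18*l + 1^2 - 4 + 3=4*a - 21*l^2 + l*(14 - 6*a)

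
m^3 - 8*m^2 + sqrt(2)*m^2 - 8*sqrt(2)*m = m*(m - 8)*(m + sqrt(2))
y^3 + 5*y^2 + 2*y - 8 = (y - 1)*(y + 2)*(y + 4)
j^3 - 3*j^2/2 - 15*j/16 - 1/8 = (j - 2)*(j + 1/4)^2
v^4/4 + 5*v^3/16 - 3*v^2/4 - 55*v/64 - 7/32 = (v/2 + 1/4)*(v/2 + 1)*(v - 7/4)*(v + 1/2)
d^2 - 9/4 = (d - 3/2)*(d + 3/2)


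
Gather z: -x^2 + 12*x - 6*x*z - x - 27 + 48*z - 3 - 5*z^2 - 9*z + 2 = -x^2 + 11*x - 5*z^2 + z*(39 - 6*x) - 28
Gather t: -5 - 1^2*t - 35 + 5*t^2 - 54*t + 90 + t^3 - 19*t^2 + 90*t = t^3 - 14*t^2 + 35*t + 50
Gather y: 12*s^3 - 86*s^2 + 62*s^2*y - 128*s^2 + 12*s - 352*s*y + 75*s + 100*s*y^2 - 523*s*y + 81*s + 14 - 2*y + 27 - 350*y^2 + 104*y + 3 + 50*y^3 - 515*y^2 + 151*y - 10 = 12*s^3 - 214*s^2 + 168*s + 50*y^3 + y^2*(100*s - 865) + y*(62*s^2 - 875*s + 253) + 34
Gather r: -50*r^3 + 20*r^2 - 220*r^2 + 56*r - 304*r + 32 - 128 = -50*r^3 - 200*r^2 - 248*r - 96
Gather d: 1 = 1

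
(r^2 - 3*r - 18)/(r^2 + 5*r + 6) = (r - 6)/(r + 2)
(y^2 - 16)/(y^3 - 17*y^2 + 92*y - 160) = (y + 4)/(y^2 - 13*y + 40)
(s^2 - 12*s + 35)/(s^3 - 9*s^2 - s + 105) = 1/(s + 3)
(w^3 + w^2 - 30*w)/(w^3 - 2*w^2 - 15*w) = (w + 6)/(w + 3)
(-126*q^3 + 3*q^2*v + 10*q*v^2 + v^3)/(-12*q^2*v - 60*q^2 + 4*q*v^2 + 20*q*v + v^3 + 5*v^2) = (21*q^2 - 4*q*v - v^2)/(2*q*v + 10*q - v^2 - 5*v)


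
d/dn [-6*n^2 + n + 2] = 1 - 12*n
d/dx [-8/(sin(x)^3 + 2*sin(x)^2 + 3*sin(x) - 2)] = 8*(3*sin(x)^2 + 4*sin(x) + 3)*cos(x)/(sin(x)^3 + 2*sin(x)^2 + 3*sin(x) - 2)^2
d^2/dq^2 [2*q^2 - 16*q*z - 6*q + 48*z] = 4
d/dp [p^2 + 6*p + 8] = 2*p + 6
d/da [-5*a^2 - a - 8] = -10*a - 1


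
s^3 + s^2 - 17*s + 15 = (s - 3)*(s - 1)*(s + 5)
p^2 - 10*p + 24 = (p - 6)*(p - 4)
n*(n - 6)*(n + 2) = n^3 - 4*n^2 - 12*n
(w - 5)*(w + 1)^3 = w^4 - 2*w^3 - 12*w^2 - 14*w - 5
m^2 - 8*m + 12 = (m - 6)*(m - 2)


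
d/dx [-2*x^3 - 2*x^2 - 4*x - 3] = -6*x^2 - 4*x - 4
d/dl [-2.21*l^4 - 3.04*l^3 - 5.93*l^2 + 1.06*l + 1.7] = -8.84*l^3 - 9.12*l^2 - 11.86*l + 1.06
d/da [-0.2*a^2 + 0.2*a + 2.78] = 0.2 - 0.4*a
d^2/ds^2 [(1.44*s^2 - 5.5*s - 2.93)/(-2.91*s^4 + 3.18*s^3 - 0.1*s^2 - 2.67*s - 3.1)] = (-73.164384*s^8 + 638.847432*s^7 - 346.389372*s^6 - 335.836404*s^5 + 342.4122*s^4 - 1020.618676*s^3 + 187.039092*s^2 + 167.7675*s - 78.765046)/(24.642171*s^12 - 80.785674*s^11 + 90.821682*s^10 + 30.119769*s^9 - 66.371526*s^8 - 86.553936*s^7 + 156.599857*s^6 + 70.672014*s^5 - 71.79819*s^4 - 67.679037*s^3 + 69.18177*s^2 + 76.9761*s + 29.791)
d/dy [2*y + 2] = 2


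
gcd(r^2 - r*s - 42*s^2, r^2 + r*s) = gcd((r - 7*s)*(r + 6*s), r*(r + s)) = 1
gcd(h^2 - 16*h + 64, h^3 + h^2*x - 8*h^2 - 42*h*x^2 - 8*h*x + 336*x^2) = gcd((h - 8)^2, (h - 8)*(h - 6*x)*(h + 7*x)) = h - 8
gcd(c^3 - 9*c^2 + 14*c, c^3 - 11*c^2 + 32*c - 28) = c^2 - 9*c + 14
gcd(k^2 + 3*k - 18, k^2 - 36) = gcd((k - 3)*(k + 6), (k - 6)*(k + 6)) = k + 6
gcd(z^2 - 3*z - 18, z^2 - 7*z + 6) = z - 6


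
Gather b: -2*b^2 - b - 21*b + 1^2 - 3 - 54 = -2*b^2 - 22*b - 56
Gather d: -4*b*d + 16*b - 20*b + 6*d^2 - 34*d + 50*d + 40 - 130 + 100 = -4*b + 6*d^2 + d*(16 - 4*b) + 10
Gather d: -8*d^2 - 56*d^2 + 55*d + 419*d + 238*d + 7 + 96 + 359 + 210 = -64*d^2 + 712*d + 672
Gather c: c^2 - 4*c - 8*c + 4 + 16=c^2 - 12*c + 20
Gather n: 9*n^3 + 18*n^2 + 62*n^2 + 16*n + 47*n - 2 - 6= 9*n^3 + 80*n^2 + 63*n - 8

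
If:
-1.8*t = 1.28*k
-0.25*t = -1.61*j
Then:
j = 0.15527950310559*t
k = -1.40625*t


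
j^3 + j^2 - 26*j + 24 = (j - 4)*(j - 1)*(j + 6)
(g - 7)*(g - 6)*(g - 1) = g^3 - 14*g^2 + 55*g - 42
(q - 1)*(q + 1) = q^2 - 1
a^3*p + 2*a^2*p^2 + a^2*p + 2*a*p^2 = a*(a + 2*p)*(a*p + p)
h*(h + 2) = h^2 + 2*h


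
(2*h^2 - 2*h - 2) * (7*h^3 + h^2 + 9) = 14*h^5 - 12*h^4 - 16*h^3 + 16*h^2 - 18*h - 18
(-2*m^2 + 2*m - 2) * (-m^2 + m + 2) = 2*m^4 - 4*m^3 + 2*m - 4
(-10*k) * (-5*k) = 50*k^2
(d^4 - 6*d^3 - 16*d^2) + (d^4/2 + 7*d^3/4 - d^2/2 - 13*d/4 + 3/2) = 3*d^4/2 - 17*d^3/4 - 33*d^2/2 - 13*d/4 + 3/2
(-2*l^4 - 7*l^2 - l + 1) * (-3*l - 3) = 6*l^5 + 6*l^4 + 21*l^3 + 24*l^2 - 3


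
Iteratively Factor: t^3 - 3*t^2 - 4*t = (t - 4)*(t^2 + t) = t*(t - 4)*(t + 1)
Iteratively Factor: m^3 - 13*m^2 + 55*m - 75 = (m - 3)*(m^2 - 10*m + 25) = (m - 5)*(m - 3)*(m - 5)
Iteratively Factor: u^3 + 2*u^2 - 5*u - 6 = (u + 3)*(u^2 - u - 2) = (u + 1)*(u + 3)*(u - 2)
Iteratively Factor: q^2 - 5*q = (q)*(q - 5)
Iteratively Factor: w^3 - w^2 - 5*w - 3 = (w - 3)*(w^2 + 2*w + 1) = (w - 3)*(w + 1)*(w + 1)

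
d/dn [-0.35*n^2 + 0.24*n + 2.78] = 0.24 - 0.7*n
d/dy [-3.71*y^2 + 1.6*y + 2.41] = 1.6 - 7.42*y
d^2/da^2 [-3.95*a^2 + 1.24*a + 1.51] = -7.90000000000000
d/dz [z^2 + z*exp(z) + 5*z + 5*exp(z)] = z*exp(z) + 2*z + 6*exp(z) + 5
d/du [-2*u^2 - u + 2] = -4*u - 1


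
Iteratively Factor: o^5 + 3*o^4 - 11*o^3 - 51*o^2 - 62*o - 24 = (o + 3)*(o^4 - 11*o^2 - 18*o - 8) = (o + 1)*(o + 3)*(o^3 - o^2 - 10*o - 8) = (o - 4)*(o + 1)*(o + 3)*(o^2 + 3*o + 2) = (o - 4)*(o + 1)*(o + 2)*(o + 3)*(o + 1)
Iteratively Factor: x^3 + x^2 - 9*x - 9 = (x - 3)*(x^2 + 4*x + 3) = (x - 3)*(x + 3)*(x + 1)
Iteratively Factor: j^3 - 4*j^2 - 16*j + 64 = (j - 4)*(j^2 - 16) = (j - 4)*(j + 4)*(j - 4)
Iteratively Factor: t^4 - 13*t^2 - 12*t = (t - 4)*(t^3 + 4*t^2 + 3*t) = t*(t - 4)*(t^2 + 4*t + 3) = t*(t - 4)*(t + 1)*(t + 3)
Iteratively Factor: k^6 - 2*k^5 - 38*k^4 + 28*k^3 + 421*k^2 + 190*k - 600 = (k + 3)*(k^5 - 5*k^4 - 23*k^3 + 97*k^2 + 130*k - 200) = (k + 2)*(k + 3)*(k^4 - 7*k^3 - 9*k^2 + 115*k - 100) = (k - 1)*(k + 2)*(k + 3)*(k^3 - 6*k^2 - 15*k + 100) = (k - 5)*(k - 1)*(k + 2)*(k + 3)*(k^2 - k - 20) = (k - 5)*(k - 1)*(k + 2)*(k + 3)*(k + 4)*(k - 5)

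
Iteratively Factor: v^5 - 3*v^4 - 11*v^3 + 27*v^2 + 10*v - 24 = (v + 3)*(v^4 - 6*v^3 + 7*v^2 + 6*v - 8) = (v - 1)*(v + 3)*(v^3 - 5*v^2 + 2*v + 8) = (v - 4)*(v - 1)*(v + 3)*(v^2 - v - 2) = (v - 4)*(v - 1)*(v + 1)*(v + 3)*(v - 2)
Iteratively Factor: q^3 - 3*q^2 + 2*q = (q - 2)*(q^2 - q) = (q - 2)*(q - 1)*(q)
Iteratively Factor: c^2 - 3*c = (c - 3)*(c)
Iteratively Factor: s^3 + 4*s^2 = (s)*(s^2 + 4*s) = s*(s + 4)*(s)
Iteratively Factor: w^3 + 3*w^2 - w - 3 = (w + 1)*(w^2 + 2*w - 3) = (w + 1)*(w + 3)*(w - 1)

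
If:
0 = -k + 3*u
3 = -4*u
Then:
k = -9/4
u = -3/4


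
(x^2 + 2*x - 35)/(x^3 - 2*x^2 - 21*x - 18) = (-x^2 - 2*x + 35)/(-x^3 + 2*x^2 + 21*x + 18)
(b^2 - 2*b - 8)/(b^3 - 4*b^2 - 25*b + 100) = (b + 2)/(b^2 - 25)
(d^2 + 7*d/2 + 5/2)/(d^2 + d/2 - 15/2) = (2*d^2 + 7*d + 5)/(2*d^2 + d - 15)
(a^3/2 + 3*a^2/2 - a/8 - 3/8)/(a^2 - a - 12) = (4*a^2 - 1)/(8*(a - 4))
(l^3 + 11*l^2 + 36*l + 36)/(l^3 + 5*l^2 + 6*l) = (l + 6)/l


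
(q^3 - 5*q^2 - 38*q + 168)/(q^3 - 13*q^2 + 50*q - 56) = (q + 6)/(q - 2)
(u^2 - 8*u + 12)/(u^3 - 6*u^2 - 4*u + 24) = 1/(u + 2)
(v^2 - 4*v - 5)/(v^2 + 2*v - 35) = (v + 1)/(v + 7)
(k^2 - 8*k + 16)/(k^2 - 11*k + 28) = (k - 4)/(k - 7)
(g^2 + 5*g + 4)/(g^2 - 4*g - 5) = (g + 4)/(g - 5)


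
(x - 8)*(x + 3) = x^2 - 5*x - 24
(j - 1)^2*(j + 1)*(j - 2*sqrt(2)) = j^4 - 2*sqrt(2)*j^3 - j^3 - j^2 + 2*sqrt(2)*j^2 + j + 2*sqrt(2)*j - 2*sqrt(2)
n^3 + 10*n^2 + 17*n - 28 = (n - 1)*(n + 4)*(n + 7)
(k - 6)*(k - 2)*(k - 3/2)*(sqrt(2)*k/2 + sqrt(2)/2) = sqrt(2)*k^4/2 - 17*sqrt(2)*k^3/4 + 29*sqrt(2)*k^2/4 + 3*sqrt(2)*k - 9*sqrt(2)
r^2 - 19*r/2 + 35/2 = (r - 7)*(r - 5/2)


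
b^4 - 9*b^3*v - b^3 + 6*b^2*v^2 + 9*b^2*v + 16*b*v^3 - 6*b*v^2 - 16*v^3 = (b - 1)*(b - 8*v)*(b - 2*v)*(b + v)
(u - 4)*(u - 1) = u^2 - 5*u + 4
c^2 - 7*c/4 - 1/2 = (c - 2)*(c + 1/4)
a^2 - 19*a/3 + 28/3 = (a - 4)*(a - 7/3)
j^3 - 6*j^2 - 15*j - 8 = (j - 8)*(j + 1)^2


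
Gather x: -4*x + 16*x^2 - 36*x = 16*x^2 - 40*x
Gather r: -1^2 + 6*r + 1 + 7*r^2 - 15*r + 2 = 7*r^2 - 9*r + 2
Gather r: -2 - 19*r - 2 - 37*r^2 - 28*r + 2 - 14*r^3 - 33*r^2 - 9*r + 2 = -14*r^3 - 70*r^2 - 56*r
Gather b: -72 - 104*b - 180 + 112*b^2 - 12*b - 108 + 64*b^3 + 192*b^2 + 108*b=64*b^3 + 304*b^2 - 8*b - 360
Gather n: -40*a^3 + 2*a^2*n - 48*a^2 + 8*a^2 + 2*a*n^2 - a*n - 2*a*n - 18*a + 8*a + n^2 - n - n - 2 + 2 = -40*a^3 - 40*a^2 - 10*a + n^2*(2*a + 1) + n*(2*a^2 - 3*a - 2)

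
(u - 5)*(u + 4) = u^2 - u - 20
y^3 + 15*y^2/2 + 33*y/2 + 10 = (y + 1)*(y + 5/2)*(y + 4)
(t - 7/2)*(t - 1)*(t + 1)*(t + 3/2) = t^4 - 2*t^3 - 25*t^2/4 + 2*t + 21/4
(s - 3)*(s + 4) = s^2 + s - 12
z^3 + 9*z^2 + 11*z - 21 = (z - 1)*(z + 3)*(z + 7)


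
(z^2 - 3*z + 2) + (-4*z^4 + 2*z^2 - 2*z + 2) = -4*z^4 + 3*z^2 - 5*z + 4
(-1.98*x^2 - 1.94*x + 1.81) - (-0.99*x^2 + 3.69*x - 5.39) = -0.99*x^2 - 5.63*x + 7.2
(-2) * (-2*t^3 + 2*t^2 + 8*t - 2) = 4*t^3 - 4*t^2 - 16*t + 4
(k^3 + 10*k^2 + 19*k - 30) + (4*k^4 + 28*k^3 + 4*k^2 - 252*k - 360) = 4*k^4 + 29*k^3 + 14*k^2 - 233*k - 390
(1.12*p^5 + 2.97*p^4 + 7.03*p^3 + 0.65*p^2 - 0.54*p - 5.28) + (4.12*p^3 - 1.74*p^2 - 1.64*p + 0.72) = 1.12*p^5 + 2.97*p^4 + 11.15*p^3 - 1.09*p^2 - 2.18*p - 4.56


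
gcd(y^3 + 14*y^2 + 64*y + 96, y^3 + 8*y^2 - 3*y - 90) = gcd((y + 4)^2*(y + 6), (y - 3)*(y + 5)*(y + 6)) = y + 6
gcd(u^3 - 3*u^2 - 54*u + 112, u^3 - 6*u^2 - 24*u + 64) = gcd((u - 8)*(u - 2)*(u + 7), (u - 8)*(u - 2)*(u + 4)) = u^2 - 10*u + 16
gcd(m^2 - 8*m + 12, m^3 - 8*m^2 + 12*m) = m^2 - 8*m + 12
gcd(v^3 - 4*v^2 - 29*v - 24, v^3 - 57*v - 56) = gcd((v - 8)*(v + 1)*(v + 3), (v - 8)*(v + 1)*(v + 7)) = v^2 - 7*v - 8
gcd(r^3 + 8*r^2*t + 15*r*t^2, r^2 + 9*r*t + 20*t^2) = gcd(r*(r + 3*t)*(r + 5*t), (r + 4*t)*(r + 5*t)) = r + 5*t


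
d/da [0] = 0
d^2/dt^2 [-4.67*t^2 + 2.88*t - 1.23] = -9.34000000000000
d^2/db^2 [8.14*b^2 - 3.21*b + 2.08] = 16.2800000000000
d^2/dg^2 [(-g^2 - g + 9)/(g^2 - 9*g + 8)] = 2*(-10*g^3 + 51*g^2 - 219*g + 521)/(g^6 - 27*g^5 + 267*g^4 - 1161*g^3 + 2136*g^2 - 1728*g + 512)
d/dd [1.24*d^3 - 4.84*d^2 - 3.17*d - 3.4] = 3.72*d^2 - 9.68*d - 3.17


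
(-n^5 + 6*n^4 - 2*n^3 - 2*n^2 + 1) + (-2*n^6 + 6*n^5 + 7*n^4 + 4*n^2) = -2*n^6 + 5*n^5 + 13*n^4 - 2*n^3 + 2*n^2 + 1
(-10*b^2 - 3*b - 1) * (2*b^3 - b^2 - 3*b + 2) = -20*b^5 + 4*b^4 + 31*b^3 - 10*b^2 - 3*b - 2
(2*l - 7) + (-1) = 2*l - 8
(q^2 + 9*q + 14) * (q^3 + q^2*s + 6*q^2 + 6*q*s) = q^5 + q^4*s + 15*q^4 + 15*q^3*s + 68*q^3 + 68*q^2*s + 84*q^2 + 84*q*s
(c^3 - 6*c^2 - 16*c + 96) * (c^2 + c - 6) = c^5 - 5*c^4 - 28*c^3 + 116*c^2 + 192*c - 576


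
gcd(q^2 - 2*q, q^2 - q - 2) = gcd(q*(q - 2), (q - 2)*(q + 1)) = q - 2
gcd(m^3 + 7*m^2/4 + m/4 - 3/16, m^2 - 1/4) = m + 1/2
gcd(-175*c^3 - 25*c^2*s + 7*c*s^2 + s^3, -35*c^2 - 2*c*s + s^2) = 5*c + s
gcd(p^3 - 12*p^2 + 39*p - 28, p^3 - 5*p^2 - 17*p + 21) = p^2 - 8*p + 7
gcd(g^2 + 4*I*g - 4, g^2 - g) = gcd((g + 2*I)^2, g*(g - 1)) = 1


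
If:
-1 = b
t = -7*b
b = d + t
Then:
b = -1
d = -8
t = 7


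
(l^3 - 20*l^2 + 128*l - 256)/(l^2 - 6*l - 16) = (l^2 - 12*l + 32)/(l + 2)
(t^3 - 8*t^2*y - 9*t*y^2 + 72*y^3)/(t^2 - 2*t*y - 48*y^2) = (t^2 - 9*y^2)/(t + 6*y)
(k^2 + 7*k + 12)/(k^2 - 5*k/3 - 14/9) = 9*(k^2 + 7*k + 12)/(9*k^2 - 15*k - 14)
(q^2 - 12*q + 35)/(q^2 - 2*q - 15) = (q - 7)/(q + 3)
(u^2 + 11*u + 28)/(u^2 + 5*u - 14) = (u + 4)/(u - 2)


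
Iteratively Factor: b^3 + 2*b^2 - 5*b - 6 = (b - 2)*(b^2 + 4*b + 3) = (b - 2)*(b + 1)*(b + 3)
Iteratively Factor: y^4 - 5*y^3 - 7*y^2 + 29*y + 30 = (y + 1)*(y^3 - 6*y^2 - y + 30) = (y - 3)*(y + 1)*(y^2 - 3*y - 10) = (y - 5)*(y - 3)*(y + 1)*(y + 2)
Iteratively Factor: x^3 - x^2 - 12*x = (x)*(x^2 - x - 12) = x*(x - 4)*(x + 3)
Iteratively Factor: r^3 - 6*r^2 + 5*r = (r - 1)*(r^2 - 5*r) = r*(r - 1)*(r - 5)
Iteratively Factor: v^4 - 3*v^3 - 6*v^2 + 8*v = (v - 1)*(v^3 - 2*v^2 - 8*v) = (v - 4)*(v - 1)*(v^2 + 2*v) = (v - 4)*(v - 1)*(v + 2)*(v)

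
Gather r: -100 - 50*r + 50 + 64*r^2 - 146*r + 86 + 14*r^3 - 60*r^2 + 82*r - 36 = 14*r^3 + 4*r^2 - 114*r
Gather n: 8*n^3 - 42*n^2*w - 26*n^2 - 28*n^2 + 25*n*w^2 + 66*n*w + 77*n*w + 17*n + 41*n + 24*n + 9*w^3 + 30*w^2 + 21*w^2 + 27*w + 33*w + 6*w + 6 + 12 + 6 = 8*n^3 + n^2*(-42*w - 54) + n*(25*w^2 + 143*w + 82) + 9*w^3 + 51*w^2 + 66*w + 24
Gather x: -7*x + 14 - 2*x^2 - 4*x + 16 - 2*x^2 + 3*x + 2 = -4*x^2 - 8*x + 32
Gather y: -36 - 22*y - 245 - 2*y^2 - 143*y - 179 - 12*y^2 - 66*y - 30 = -14*y^2 - 231*y - 490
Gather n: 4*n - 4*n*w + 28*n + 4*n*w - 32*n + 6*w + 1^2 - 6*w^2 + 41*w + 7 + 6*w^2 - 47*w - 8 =0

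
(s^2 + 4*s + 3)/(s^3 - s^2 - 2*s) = (s + 3)/(s*(s - 2))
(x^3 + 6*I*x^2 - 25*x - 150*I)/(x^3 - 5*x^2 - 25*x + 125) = (x + 6*I)/(x - 5)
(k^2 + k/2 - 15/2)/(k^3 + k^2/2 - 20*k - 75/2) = (2*k - 5)/(2*k^2 - 5*k - 25)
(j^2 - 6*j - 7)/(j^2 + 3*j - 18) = (j^2 - 6*j - 7)/(j^2 + 3*j - 18)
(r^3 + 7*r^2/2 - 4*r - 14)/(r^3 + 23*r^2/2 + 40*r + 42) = (r - 2)/(r + 6)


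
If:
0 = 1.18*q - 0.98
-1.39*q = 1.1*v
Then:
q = 0.83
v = -1.05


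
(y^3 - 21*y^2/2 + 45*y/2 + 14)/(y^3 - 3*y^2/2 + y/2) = (2*y^3 - 21*y^2 + 45*y + 28)/(y*(2*y^2 - 3*y + 1))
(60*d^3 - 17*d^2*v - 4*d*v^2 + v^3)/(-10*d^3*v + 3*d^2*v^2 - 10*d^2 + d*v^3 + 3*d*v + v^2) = (60*d^3 - 17*d^2*v - 4*d*v^2 + v^3)/(-10*d^3*v + 3*d^2*v^2 - 10*d^2 + d*v^3 + 3*d*v + v^2)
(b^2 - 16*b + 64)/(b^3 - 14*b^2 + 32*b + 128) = 1/(b + 2)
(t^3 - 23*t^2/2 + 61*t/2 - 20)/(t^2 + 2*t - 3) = (t^2 - 21*t/2 + 20)/(t + 3)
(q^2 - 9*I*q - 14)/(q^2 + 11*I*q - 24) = (q^2 - 9*I*q - 14)/(q^2 + 11*I*q - 24)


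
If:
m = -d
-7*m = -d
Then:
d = 0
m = 0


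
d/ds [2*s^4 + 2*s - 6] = 8*s^3 + 2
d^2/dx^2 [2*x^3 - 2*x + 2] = 12*x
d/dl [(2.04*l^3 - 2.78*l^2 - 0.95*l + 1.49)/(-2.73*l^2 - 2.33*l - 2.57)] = (-5.5692*l^4 - 9.5064*l^3 - 11.8445*l^2 + 22.4246*l + 5.9132)/(7.4529*l^4 + 12.7218*l^3 + 19.4611*l^2 + 11.9762*l + 6.6049)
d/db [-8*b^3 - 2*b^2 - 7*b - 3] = -24*b^2 - 4*b - 7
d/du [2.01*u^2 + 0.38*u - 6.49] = 4.02*u + 0.38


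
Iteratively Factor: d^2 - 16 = (d + 4)*(d - 4)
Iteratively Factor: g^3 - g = (g - 1)*(g^2 + g) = (g - 1)*(g + 1)*(g)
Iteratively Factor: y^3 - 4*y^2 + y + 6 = (y - 3)*(y^2 - y - 2) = (y - 3)*(y - 2)*(y + 1)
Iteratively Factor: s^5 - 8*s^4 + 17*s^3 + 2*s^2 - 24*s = (s - 2)*(s^4 - 6*s^3 + 5*s^2 + 12*s) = s*(s - 2)*(s^3 - 6*s^2 + 5*s + 12) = s*(s - 4)*(s - 2)*(s^2 - 2*s - 3) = s*(s - 4)*(s - 3)*(s - 2)*(s + 1)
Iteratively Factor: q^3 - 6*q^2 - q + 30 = (q - 3)*(q^2 - 3*q - 10) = (q - 5)*(q - 3)*(q + 2)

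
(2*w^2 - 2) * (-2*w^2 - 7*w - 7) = -4*w^4 - 14*w^3 - 10*w^2 + 14*w + 14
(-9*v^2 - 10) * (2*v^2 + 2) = -18*v^4 - 38*v^2 - 20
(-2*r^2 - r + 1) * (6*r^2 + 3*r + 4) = -12*r^4 - 12*r^3 - 5*r^2 - r + 4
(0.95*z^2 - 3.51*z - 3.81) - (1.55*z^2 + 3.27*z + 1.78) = -0.6*z^2 - 6.78*z - 5.59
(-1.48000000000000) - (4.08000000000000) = -5.56000000000000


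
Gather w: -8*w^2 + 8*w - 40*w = -8*w^2 - 32*w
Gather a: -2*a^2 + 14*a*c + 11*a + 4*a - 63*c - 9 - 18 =-2*a^2 + a*(14*c + 15) - 63*c - 27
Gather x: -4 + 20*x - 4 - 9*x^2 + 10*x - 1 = -9*x^2 + 30*x - 9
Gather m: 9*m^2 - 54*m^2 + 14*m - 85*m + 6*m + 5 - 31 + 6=-45*m^2 - 65*m - 20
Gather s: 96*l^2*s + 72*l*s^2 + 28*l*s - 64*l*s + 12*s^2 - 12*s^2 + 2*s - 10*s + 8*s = 72*l*s^2 + s*(96*l^2 - 36*l)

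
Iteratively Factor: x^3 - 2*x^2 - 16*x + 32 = (x + 4)*(x^2 - 6*x + 8) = (x - 2)*(x + 4)*(x - 4)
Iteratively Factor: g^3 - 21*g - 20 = (g - 5)*(g^2 + 5*g + 4) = (g - 5)*(g + 1)*(g + 4)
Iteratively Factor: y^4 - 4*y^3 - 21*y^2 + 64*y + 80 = (y - 5)*(y^3 + y^2 - 16*y - 16) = (y - 5)*(y + 4)*(y^2 - 3*y - 4) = (y - 5)*(y + 1)*(y + 4)*(y - 4)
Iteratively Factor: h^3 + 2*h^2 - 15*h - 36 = (h - 4)*(h^2 + 6*h + 9) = (h - 4)*(h + 3)*(h + 3)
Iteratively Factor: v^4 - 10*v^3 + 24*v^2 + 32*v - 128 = (v + 2)*(v^3 - 12*v^2 + 48*v - 64) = (v - 4)*(v + 2)*(v^2 - 8*v + 16) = (v - 4)^2*(v + 2)*(v - 4)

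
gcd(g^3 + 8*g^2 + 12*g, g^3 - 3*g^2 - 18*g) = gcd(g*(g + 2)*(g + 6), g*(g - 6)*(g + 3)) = g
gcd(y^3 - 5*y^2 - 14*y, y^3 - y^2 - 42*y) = y^2 - 7*y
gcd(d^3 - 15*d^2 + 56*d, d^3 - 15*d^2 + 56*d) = d^3 - 15*d^2 + 56*d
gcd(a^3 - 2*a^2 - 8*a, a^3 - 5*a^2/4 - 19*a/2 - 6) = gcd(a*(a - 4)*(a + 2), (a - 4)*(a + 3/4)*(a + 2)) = a^2 - 2*a - 8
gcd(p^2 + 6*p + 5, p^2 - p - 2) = p + 1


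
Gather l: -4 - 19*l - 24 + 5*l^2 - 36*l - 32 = 5*l^2 - 55*l - 60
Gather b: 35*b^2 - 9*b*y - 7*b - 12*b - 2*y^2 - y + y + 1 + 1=35*b^2 + b*(-9*y - 19) - 2*y^2 + 2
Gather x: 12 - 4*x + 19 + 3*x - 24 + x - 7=0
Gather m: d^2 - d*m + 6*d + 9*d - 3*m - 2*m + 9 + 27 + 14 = d^2 + 15*d + m*(-d - 5) + 50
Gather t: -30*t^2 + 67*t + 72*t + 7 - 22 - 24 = -30*t^2 + 139*t - 39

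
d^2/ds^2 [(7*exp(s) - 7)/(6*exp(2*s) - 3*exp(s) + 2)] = (252*exp(4*s) - 882*exp(3*s) - 126*exp(2*s) + 315*exp(s) - 14)*exp(s)/(216*exp(6*s) - 324*exp(5*s) + 378*exp(4*s) - 243*exp(3*s) + 126*exp(2*s) - 36*exp(s) + 8)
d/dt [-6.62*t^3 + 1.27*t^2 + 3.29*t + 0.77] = -19.86*t^2 + 2.54*t + 3.29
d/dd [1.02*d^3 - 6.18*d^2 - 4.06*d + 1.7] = 3.06*d^2 - 12.36*d - 4.06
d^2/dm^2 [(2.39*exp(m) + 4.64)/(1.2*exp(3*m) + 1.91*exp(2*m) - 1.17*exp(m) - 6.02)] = (13.7664*exp(6*m) + 76.56804*exp(5*m) + 139.124879*exp(4*m) + 284.470229*exp(3*m) + 435.451404*exp(2*m) + 202.924562*exp(m) + 53.93318)*exp(m)/(1.728*exp(9*m) + 8.2512*exp(8*m) + 8.07876*exp(7*m) - 35.128369*exp(6*m) - 90.663831*exp(5*m) - 7.328409*exp(4*m) + 209.581191*exp(3*m) + 182.935158*exp(2*m) - 127.203804*exp(m) - 218.167208)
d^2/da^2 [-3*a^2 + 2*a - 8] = -6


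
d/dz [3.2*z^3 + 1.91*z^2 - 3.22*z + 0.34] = 9.6*z^2 + 3.82*z - 3.22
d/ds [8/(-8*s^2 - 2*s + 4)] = 4*(8*s + 1)/(4*s^2 + s - 2)^2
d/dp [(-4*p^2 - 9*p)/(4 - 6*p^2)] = (-27*p^2 - 16*p - 18)/(2*(9*p^4 - 12*p^2 + 4))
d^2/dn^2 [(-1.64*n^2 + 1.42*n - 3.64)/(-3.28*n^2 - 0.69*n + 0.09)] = (-37.977152*n^3 + 237.868224*n^2 + 46.913184*n + 5.465268)/(35.287552*n^6 + 22.269888*n^5 + 1.780056*n^4 - 0.893619*n^3 - 0.048843*n^2 + 0.016767*n - 0.000729)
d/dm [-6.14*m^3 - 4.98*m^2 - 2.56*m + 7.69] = -18.42*m^2 - 9.96*m - 2.56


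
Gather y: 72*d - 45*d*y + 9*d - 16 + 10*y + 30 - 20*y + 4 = 81*d + y*(-45*d - 10) + 18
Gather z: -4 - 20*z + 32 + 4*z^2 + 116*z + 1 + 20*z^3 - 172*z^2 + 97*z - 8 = 20*z^3 - 168*z^2 + 193*z + 21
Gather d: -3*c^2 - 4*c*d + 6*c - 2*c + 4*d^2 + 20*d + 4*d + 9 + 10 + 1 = -3*c^2 + 4*c + 4*d^2 + d*(24 - 4*c) + 20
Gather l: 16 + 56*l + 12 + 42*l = 98*l + 28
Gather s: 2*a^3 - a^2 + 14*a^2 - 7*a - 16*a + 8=2*a^3 + 13*a^2 - 23*a + 8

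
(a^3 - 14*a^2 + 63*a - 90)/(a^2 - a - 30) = (a^2 - 8*a + 15)/(a + 5)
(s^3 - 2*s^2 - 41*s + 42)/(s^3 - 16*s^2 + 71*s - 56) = (s + 6)/(s - 8)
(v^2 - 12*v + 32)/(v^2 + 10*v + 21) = (v^2 - 12*v + 32)/(v^2 + 10*v + 21)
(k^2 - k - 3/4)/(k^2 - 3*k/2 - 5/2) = (-4*k^2 + 4*k + 3)/(2*(-2*k^2 + 3*k + 5))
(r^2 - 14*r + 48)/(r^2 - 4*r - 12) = (r - 8)/(r + 2)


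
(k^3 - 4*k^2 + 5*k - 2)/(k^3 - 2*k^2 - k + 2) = (k - 1)/(k + 1)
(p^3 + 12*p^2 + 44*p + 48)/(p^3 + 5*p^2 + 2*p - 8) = (p + 6)/(p - 1)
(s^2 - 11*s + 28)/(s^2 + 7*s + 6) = (s^2 - 11*s + 28)/(s^2 + 7*s + 6)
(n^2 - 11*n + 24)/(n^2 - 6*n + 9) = (n - 8)/(n - 3)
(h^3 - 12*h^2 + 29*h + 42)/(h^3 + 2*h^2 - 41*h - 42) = (h - 7)/(h + 7)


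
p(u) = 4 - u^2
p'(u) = -2*u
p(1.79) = 0.80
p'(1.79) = -3.58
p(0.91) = 3.17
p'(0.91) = -1.82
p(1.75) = 0.94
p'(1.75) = -3.50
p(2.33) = -1.43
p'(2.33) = -4.66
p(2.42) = -1.86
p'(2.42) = -4.84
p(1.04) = 2.92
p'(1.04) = -2.08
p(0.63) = 3.60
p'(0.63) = -1.26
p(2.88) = -4.29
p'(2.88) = -5.76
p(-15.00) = -221.00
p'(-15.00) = 30.00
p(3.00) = -5.00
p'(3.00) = -6.00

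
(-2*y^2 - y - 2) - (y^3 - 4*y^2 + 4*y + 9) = -y^3 + 2*y^2 - 5*y - 11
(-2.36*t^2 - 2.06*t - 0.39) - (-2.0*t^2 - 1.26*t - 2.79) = -0.36*t^2 - 0.8*t + 2.4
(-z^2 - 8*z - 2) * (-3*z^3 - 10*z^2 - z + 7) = 3*z^5 + 34*z^4 + 87*z^3 + 21*z^2 - 54*z - 14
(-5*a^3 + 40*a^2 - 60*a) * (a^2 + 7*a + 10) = -5*a^5 + 5*a^4 + 170*a^3 - 20*a^2 - 600*a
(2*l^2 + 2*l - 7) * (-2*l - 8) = -4*l^3 - 20*l^2 - 2*l + 56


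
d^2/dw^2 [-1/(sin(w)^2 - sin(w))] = (4 + 1/sin(w) - 4/sin(w)^2 + 2/sin(w)^3)/(sin(w) - 1)^2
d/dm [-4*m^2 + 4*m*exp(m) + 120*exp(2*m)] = 4*m*exp(m) - 8*m + 240*exp(2*m) + 4*exp(m)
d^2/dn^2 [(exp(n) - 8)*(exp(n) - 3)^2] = (9*exp(2*n) - 56*exp(n) + 57)*exp(n)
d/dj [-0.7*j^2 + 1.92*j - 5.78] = 1.92 - 1.4*j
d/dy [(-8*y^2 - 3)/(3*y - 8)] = (-24*y^2 + 128*y + 9)/(9*y^2 - 48*y + 64)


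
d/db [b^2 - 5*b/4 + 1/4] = 2*b - 5/4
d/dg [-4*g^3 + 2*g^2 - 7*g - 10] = -12*g^2 + 4*g - 7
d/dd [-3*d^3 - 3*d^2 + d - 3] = -9*d^2 - 6*d + 1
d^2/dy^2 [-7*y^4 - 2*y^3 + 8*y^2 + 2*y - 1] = -84*y^2 - 12*y + 16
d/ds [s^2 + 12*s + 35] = 2*s + 12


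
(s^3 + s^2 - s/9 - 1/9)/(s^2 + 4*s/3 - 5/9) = (3*s^2 + 4*s + 1)/(3*s + 5)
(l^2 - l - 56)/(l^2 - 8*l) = (l + 7)/l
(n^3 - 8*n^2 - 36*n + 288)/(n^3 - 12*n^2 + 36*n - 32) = (n^2 - 36)/(n^2 - 4*n + 4)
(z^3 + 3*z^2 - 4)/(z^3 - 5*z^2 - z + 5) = (z^2 + 4*z + 4)/(z^2 - 4*z - 5)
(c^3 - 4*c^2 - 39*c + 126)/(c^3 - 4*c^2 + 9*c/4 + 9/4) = 4*(c^2 - c - 42)/(4*c^2 - 4*c - 3)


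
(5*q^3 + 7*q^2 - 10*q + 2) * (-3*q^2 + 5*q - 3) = -15*q^5 + 4*q^4 + 50*q^3 - 77*q^2 + 40*q - 6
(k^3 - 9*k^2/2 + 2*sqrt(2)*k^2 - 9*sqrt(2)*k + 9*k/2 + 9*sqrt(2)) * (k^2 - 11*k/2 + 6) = k^5 - 10*k^4 + 2*sqrt(2)*k^4 - 20*sqrt(2)*k^3 + 141*k^3/4 - 207*k^2/4 + 141*sqrt(2)*k^2/2 - 207*sqrt(2)*k/2 + 27*k + 54*sqrt(2)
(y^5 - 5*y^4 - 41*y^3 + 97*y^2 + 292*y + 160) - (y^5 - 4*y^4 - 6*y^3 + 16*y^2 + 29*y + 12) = -y^4 - 35*y^3 + 81*y^2 + 263*y + 148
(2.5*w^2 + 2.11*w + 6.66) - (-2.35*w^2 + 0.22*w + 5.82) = 4.85*w^2 + 1.89*w + 0.84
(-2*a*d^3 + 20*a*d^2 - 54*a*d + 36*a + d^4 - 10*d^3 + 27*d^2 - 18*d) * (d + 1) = -2*a*d^4 + 18*a*d^3 - 34*a*d^2 - 18*a*d + 36*a + d^5 - 9*d^4 + 17*d^3 + 9*d^2 - 18*d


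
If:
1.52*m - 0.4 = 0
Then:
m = 0.26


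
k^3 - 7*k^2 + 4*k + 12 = (k - 6)*(k - 2)*(k + 1)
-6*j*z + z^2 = z*(-6*j + z)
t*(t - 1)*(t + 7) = t^3 + 6*t^2 - 7*t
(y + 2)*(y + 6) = y^2 + 8*y + 12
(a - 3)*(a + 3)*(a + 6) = a^3 + 6*a^2 - 9*a - 54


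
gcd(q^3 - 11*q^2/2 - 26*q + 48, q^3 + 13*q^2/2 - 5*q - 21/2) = q - 3/2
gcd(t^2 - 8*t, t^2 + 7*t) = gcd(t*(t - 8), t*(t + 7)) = t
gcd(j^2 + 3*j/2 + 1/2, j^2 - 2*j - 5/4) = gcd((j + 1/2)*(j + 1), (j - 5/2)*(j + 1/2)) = j + 1/2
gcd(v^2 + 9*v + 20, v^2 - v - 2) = 1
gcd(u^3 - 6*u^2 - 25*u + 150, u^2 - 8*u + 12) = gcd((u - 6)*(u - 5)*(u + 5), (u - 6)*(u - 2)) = u - 6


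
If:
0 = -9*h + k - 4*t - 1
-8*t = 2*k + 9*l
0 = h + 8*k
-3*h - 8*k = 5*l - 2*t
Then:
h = -232/2425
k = 29/2425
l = 62/2425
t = -77/2425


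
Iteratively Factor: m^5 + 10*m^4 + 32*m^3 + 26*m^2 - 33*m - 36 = (m + 3)*(m^4 + 7*m^3 + 11*m^2 - 7*m - 12) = (m + 3)*(m + 4)*(m^3 + 3*m^2 - m - 3) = (m - 1)*(m + 3)*(m + 4)*(m^2 + 4*m + 3) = (m - 1)*(m + 3)^2*(m + 4)*(m + 1)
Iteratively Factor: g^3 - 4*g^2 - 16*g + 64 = (g + 4)*(g^2 - 8*g + 16) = (g - 4)*(g + 4)*(g - 4)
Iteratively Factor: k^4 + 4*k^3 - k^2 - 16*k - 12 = (k - 2)*(k^3 + 6*k^2 + 11*k + 6) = (k - 2)*(k + 2)*(k^2 + 4*k + 3) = (k - 2)*(k + 1)*(k + 2)*(k + 3)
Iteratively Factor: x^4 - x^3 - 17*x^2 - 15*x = (x + 3)*(x^3 - 4*x^2 - 5*x) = x*(x + 3)*(x^2 - 4*x - 5) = x*(x - 5)*(x + 3)*(x + 1)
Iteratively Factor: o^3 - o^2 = (o - 1)*(o^2) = o*(o - 1)*(o)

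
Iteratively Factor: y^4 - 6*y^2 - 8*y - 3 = (y + 1)*(y^3 - y^2 - 5*y - 3) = (y + 1)^2*(y^2 - 2*y - 3) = (y - 3)*(y + 1)^2*(y + 1)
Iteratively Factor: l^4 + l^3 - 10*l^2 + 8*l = (l + 4)*(l^3 - 3*l^2 + 2*l) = l*(l + 4)*(l^2 - 3*l + 2) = l*(l - 1)*(l + 4)*(l - 2)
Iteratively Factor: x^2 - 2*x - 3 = (x + 1)*(x - 3)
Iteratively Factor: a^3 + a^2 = (a + 1)*(a^2) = a*(a + 1)*(a)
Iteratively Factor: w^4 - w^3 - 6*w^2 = (w - 3)*(w^3 + 2*w^2) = w*(w - 3)*(w^2 + 2*w) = w*(w - 3)*(w + 2)*(w)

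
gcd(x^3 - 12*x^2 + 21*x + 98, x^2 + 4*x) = 1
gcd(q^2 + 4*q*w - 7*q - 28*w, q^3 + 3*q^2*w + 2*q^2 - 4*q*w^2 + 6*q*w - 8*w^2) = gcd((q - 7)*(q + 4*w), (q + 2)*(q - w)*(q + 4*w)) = q + 4*w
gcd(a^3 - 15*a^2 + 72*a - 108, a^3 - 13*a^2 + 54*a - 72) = a^2 - 9*a + 18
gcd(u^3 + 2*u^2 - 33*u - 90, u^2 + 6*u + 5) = u + 5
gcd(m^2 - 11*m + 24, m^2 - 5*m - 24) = m - 8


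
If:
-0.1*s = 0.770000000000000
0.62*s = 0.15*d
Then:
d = -31.83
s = -7.70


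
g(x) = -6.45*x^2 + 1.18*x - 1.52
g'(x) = 1.18 - 12.9*x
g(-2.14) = -33.58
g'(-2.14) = 28.79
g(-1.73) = -22.87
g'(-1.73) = 23.50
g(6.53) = -268.85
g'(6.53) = -83.06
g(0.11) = -1.47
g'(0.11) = -0.24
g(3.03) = -57.16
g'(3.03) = -37.91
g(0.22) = -1.57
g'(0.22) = -1.66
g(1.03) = -7.15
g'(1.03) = -12.11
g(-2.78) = -54.65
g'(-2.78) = 37.04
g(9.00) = -513.35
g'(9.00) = -114.92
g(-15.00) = -1470.47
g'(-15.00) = 194.68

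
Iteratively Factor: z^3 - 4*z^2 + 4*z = (z - 2)*(z^2 - 2*z) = z*(z - 2)*(z - 2)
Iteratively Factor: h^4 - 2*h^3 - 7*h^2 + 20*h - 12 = (h - 1)*(h^3 - h^2 - 8*h + 12) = (h - 2)*(h - 1)*(h^2 + h - 6) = (h - 2)^2*(h - 1)*(h + 3)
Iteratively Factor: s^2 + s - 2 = (s + 2)*(s - 1)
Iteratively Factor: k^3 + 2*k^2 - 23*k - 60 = (k + 3)*(k^2 - k - 20) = (k + 3)*(k + 4)*(k - 5)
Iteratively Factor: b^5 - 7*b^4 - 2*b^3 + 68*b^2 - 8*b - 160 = (b + 2)*(b^4 - 9*b^3 + 16*b^2 + 36*b - 80) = (b - 2)*(b + 2)*(b^3 - 7*b^2 + 2*b + 40) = (b - 4)*(b - 2)*(b + 2)*(b^2 - 3*b - 10) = (b - 4)*(b - 2)*(b + 2)^2*(b - 5)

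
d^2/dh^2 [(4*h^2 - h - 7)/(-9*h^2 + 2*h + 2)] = 2*(9*h^3 + 1485*h^2 - 324*h + 134)/(729*h^6 - 486*h^5 - 378*h^4 + 208*h^3 + 84*h^2 - 24*h - 8)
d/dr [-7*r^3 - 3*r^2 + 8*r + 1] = -21*r^2 - 6*r + 8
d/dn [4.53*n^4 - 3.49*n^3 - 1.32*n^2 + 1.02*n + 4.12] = 18.12*n^3 - 10.47*n^2 - 2.64*n + 1.02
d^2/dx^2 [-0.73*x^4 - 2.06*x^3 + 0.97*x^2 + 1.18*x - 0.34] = -8.76*x^2 - 12.36*x + 1.94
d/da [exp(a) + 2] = exp(a)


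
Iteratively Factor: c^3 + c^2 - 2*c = (c + 2)*(c^2 - c) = c*(c + 2)*(c - 1)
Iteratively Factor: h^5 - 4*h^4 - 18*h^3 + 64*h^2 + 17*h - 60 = (h - 1)*(h^4 - 3*h^3 - 21*h^2 + 43*h + 60) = (h - 1)*(h + 4)*(h^3 - 7*h^2 + 7*h + 15) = (h - 1)*(h + 1)*(h + 4)*(h^2 - 8*h + 15) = (h - 3)*(h - 1)*(h + 1)*(h + 4)*(h - 5)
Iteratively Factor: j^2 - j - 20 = (j - 5)*(j + 4)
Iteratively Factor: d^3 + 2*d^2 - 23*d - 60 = (d + 4)*(d^2 - 2*d - 15) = (d - 5)*(d + 4)*(d + 3)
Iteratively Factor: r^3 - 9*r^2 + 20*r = (r - 4)*(r^2 - 5*r) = (r - 5)*(r - 4)*(r)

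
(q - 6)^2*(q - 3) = q^3 - 15*q^2 + 72*q - 108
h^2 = h^2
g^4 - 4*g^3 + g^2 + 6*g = g*(g - 3)*(g - 2)*(g + 1)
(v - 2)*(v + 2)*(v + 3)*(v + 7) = v^4 + 10*v^3 + 17*v^2 - 40*v - 84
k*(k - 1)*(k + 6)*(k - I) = k^4 + 5*k^3 - I*k^3 - 6*k^2 - 5*I*k^2 + 6*I*k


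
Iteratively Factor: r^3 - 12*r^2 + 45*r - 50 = (r - 2)*(r^2 - 10*r + 25) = (r - 5)*(r - 2)*(r - 5)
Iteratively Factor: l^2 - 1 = (l - 1)*(l + 1)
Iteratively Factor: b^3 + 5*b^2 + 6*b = (b + 3)*(b^2 + 2*b) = b*(b + 3)*(b + 2)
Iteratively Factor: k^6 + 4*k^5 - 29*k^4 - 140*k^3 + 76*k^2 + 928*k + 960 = (k + 2)*(k^5 + 2*k^4 - 33*k^3 - 74*k^2 + 224*k + 480) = (k + 2)^2*(k^4 - 33*k^2 - 8*k + 240) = (k + 2)^2*(k + 4)*(k^3 - 4*k^2 - 17*k + 60) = (k - 3)*(k + 2)^2*(k + 4)*(k^2 - k - 20) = (k - 3)*(k + 2)^2*(k + 4)^2*(k - 5)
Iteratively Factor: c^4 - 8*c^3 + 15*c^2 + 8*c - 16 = (c + 1)*(c^3 - 9*c^2 + 24*c - 16) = (c - 1)*(c + 1)*(c^2 - 8*c + 16) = (c - 4)*(c - 1)*(c + 1)*(c - 4)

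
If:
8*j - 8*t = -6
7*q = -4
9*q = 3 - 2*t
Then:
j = 93/28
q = -4/7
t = 57/14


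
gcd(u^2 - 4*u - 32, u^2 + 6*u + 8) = u + 4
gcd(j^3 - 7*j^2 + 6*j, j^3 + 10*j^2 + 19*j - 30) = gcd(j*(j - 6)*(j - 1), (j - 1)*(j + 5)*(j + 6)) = j - 1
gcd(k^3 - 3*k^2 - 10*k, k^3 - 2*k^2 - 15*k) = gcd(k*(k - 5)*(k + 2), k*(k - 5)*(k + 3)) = k^2 - 5*k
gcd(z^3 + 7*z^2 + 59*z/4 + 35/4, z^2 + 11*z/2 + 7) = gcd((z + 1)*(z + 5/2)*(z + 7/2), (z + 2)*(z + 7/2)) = z + 7/2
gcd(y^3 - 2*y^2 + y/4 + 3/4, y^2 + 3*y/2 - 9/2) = y - 3/2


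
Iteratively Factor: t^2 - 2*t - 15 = (t - 5)*(t + 3)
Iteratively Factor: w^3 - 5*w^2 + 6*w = (w - 2)*(w^2 - 3*w) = w*(w - 2)*(w - 3)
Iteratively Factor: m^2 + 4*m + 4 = (m + 2)*(m + 2)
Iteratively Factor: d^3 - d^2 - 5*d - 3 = (d - 3)*(d^2 + 2*d + 1) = (d - 3)*(d + 1)*(d + 1)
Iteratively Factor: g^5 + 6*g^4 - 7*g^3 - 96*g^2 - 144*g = (g)*(g^4 + 6*g^3 - 7*g^2 - 96*g - 144) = g*(g - 4)*(g^3 + 10*g^2 + 33*g + 36) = g*(g - 4)*(g + 3)*(g^2 + 7*g + 12) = g*(g - 4)*(g + 3)^2*(g + 4)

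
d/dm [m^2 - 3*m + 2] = 2*m - 3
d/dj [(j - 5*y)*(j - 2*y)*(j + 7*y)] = 3*j^2 - 39*y^2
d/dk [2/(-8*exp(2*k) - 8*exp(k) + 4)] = (2*exp(k) + 1)*exp(k)/(2*exp(2*k) + 2*exp(k) - 1)^2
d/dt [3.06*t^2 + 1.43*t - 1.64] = 6.12*t + 1.43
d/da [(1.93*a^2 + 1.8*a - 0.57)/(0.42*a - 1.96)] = (0.8106*a^2 - 7.5656*a - 3.2886)/(0.1764*a^2 - 1.6464*a + 3.8416)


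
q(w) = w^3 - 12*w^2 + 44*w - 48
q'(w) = 3*w^2 - 24*w + 44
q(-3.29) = -358.26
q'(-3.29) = 155.43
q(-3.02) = -317.87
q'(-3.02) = 143.84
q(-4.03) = -485.66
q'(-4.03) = 189.44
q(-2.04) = -196.19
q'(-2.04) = 105.44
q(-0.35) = -64.91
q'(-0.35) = 52.77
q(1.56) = -4.77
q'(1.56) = 13.86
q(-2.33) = -228.32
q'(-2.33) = 116.21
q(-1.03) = -107.14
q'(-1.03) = 71.90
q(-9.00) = -2145.00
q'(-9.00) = 503.00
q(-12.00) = -4032.00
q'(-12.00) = 764.00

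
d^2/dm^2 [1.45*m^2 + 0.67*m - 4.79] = 2.90000000000000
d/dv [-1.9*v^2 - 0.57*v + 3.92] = -3.8*v - 0.57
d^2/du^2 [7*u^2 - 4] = 14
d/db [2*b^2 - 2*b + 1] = 4*b - 2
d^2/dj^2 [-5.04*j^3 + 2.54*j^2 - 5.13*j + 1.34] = 5.08 - 30.24*j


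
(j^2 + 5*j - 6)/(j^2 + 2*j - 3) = (j + 6)/(j + 3)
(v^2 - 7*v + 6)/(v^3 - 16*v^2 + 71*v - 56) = (v - 6)/(v^2 - 15*v + 56)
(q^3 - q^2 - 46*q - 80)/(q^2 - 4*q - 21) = (-q^3 + q^2 + 46*q + 80)/(-q^2 + 4*q + 21)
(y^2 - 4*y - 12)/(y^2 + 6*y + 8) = (y - 6)/(y + 4)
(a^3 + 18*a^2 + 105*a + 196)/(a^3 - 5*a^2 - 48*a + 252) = (a^2 + 11*a + 28)/(a^2 - 12*a + 36)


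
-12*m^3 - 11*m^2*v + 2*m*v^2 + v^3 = (-3*m + v)*(m + v)*(4*m + v)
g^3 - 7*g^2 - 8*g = g*(g - 8)*(g + 1)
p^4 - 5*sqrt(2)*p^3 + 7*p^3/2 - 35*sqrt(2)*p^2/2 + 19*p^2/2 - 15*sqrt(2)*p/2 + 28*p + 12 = (p + 1/2)*(p + 3)*(p - 4*sqrt(2))*(p - sqrt(2))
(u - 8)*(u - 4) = u^2 - 12*u + 32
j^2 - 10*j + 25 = (j - 5)^2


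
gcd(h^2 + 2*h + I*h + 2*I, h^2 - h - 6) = h + 2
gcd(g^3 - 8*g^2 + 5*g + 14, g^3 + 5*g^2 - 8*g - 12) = g^2 - g - 2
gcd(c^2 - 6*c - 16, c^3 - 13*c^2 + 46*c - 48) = c - 8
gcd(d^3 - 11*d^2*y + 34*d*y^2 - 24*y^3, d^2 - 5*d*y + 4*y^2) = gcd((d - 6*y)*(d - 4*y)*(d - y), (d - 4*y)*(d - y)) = d^2 - 5*d*y + 4*y^2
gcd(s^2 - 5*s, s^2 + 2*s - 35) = s - 5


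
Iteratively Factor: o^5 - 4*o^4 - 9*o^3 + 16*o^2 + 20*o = (o - 5)*(o^4 + o^3 - 4*o^2 - 4*o) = o*(o - 5)*(o^3 + o^2 - 4*o - 4) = o*(o - 5)*(o - 2)*(o^2 + 3*o + 2) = o*(o - 5)*(o - 2)*(o + 1)*(o + 2)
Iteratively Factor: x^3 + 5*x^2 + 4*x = (x + 1)*(x^2 + 4*x) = (x + 1)*(x + 4)*(x)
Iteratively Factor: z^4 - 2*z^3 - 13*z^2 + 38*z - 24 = (z - 2)*(z^3 - 13*z + 12) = (z - 2)*(z - 1)*(z^2 + z - 12) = (z - 2)*(z - 1)*(z + 4)*(z - 3)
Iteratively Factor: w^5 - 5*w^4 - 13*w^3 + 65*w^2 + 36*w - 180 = (w - 2)*(w^4 - 3*w^3 - 19*w^2 + 27*w + 90) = (w - 2)*(w + 3)*(w^3 - 6*w^2 - w + 30) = (w - 2)*(w + 2)*(w + 3)*(w^2 - 8*w + 15) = (w - 3)*(w - 2)*(w + 2)*(w + 3)*(w - 5)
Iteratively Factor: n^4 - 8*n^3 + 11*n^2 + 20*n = (n - 5)*(n^3 - 3*n^2 - 4*n) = n*(n - 5)*(n^2 - 3*n - 4) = n*(n - 5)*(n - 4)*(n + 1)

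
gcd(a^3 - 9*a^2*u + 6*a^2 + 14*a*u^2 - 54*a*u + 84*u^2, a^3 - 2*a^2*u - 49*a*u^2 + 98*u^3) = a^2 - 9*a*u + 14*u^2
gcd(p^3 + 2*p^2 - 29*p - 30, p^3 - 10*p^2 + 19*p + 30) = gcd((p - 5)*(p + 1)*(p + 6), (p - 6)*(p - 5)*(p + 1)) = p^2 - 4*p - 5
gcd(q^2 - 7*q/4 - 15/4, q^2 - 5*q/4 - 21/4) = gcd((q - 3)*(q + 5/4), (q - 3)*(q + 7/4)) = q - 3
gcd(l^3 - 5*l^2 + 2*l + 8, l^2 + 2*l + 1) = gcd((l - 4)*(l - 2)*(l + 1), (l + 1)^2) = l + 1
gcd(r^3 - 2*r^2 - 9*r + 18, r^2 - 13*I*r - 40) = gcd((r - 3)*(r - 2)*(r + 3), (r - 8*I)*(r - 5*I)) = 1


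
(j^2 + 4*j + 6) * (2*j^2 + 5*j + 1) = 2*j^4 + 13*j^3 + 33*j^2 + 34*j + 6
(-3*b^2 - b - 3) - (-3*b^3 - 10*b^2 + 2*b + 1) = 3*b^3 + 7*b^2 - 3*b - 4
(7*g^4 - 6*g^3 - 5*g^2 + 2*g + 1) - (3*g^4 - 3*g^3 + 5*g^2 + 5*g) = 4*g^4 - 3*g^3 - 10*g^2 - 3*g + 1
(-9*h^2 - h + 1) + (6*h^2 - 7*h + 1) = -3*h^2 - 8*h + 2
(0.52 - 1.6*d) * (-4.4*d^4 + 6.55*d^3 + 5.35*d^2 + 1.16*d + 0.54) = 7.04*d^5 - 12.768*d^4 - 5.154*d^3 + 0.926*d^2 - 0.2608*d + 0.2808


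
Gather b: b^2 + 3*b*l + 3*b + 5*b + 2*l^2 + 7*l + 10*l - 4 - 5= b^2 + b*(3*l + 8) + 2*l^2 + 17*l - 9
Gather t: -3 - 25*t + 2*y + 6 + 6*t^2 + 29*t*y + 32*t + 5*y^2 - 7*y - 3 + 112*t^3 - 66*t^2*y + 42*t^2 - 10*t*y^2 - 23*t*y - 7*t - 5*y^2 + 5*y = 112*t^3 + t^2*(48 - 66*y) + t*(-10*y^2 + 6*y)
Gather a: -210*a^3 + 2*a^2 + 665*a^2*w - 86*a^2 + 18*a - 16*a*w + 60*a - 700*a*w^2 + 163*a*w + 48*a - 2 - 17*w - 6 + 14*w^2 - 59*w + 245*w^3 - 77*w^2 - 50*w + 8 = -210*a^3 + a^2*(665*w - 84) + a*(-700*w^2 + 147*w + 126) + 245*w^3 - 63*w^2 - 126*w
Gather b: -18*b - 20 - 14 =-18*b - 34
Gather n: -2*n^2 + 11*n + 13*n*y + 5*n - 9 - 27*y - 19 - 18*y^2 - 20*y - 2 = -2*n^2 + n*(13*y + 16) - 18*y^2 - 47*y - 30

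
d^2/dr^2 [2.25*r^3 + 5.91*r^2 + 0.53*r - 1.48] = 13.5*r + 11.82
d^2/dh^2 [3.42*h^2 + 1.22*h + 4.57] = 6.84000000000000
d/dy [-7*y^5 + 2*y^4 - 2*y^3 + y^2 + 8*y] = -35*y^4 + 8*y^3 - 6*y^2 + 2*y + 8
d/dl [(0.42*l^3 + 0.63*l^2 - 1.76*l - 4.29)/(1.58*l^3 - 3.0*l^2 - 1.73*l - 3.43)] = (-2.2554*l^4 + 4.1084*l^3 + 9.6429*l^2 - 30.0618*l - 1.3849)/(2.4964*l^6 - 9.48*l^5 + 3.5332*l^4 - 0.458800000000002*l^3 + 23.5729*l^2 + 11.8678*l + 11.7649)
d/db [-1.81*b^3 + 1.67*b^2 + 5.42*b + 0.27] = -5.43*b^2 + 3.34*b + 5.42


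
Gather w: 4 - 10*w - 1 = 3 - 10*w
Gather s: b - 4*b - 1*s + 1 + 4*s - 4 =-3*b + 3*s - 3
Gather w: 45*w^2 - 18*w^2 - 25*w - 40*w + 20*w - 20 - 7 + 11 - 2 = 27*w^2 - 45*w - 18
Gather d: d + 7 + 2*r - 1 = d + 2*r + 6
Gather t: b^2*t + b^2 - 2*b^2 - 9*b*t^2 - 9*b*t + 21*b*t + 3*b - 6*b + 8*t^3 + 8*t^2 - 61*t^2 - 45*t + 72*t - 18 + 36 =-b^2 - 3*b + 8*t^3 + t^2*(-9*b - 53) + t*(b^2 + 12*b + 27) + 18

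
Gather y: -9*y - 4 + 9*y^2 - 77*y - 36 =9*y^2 - 86*y - 40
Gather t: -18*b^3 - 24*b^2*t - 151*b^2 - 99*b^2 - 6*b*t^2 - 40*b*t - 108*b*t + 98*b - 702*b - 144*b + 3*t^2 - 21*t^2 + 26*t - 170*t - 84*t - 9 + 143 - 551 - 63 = -18*b^3 - 250*b^2 - 748*b + t^2*(-6*b - 18) + t*(-24*b^2 - 148*b - 228) - 480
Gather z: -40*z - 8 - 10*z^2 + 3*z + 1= -10*z^2 - 37*z - 7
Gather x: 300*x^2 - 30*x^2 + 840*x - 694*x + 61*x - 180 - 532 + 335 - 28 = 270*x^2 + 207*x - 405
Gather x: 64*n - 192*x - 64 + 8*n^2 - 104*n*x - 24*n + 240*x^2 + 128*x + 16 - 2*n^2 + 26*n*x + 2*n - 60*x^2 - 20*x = 6*n^2 + 42*n + 180*x^2 + x*(-78*n - 84) - 48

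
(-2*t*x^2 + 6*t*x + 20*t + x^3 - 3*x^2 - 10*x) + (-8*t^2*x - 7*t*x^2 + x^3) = -8*t^2*x - 9*t*x^2 + 6*t*x + 20*t + 2*x^3 - 3*x^2 - 10*x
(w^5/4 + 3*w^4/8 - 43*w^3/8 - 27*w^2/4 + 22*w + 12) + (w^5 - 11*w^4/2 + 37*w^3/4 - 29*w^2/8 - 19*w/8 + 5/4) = 5*w^5/4 - 41*w^4/8 + 31*w^3/8 - 83*w^2/8 + 157*w/8 + 53/4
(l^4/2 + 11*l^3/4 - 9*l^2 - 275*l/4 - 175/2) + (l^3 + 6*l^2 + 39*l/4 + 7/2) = l^4/2 + 15*l^3/4 - 3*l^2 - 59*l - 84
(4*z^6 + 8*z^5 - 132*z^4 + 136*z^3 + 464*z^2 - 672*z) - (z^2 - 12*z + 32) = 4*z^6 + 8*z^5 - 132*z^4 + 136*z^3 + 463*z^2 - 660*z - 32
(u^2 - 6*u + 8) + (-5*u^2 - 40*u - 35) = -4*u^2 - 46*u - 27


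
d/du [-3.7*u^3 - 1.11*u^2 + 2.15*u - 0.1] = -11.1*u^2 - 2.22*u + 2.15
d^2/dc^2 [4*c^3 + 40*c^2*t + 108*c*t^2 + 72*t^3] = 24*c + 80*t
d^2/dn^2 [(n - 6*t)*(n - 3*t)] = 2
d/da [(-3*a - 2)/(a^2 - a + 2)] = (-3*a^2 + 3*a + (2*a - 1)*(3*a + 2) - 6)/(a^2 - a + 2)^2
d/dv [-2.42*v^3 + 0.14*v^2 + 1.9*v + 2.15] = -7.26*v^2 + 0.28*v + 1.9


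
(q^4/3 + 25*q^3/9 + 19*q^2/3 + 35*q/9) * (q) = q^5/3 + 25*q^4/9 + 19*q^3/3 + 35*q^2/9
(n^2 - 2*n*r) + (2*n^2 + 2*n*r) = 3*n^2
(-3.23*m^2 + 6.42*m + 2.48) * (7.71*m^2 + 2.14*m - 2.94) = -24.9033*m^4 + 42.586*m^3 + 42.3558*m^2 - 13.5676*m - 7.2912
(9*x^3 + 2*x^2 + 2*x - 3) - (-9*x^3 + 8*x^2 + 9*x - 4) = 18*x^3 - 6*x^2 - 7*x + 1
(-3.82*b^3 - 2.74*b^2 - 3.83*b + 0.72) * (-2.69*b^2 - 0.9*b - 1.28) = 10.2758*b^5 + 10.8086*b^4 + 17.6583*b^3 + 5.0174*b^2 + 4.2544*b - 0.9216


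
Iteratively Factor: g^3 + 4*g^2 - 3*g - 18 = (g - 2)*(g^2 + 6*g + 9) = (g - 2)*(g + 3)*(g + 3)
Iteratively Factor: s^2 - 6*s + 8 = (s - 4)*(s - 2)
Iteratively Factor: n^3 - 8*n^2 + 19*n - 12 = (n - 3)*(n^2 - 5*n + 4) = (n - 3)*(n - 1)*(n - 4)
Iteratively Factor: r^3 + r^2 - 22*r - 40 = (r + 4)*(r^2 - 3*r - 10) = (r - 5)*(r + 4)*(r + 2)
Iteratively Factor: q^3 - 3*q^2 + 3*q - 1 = (q - 1)*(q^2 - 2*q + 1) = (q - 1)^2*(q - 1)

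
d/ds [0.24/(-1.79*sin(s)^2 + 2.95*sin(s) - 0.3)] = (0.8592*sin(s) - 0.708)*cos(s)/(1.79*sin(s)^2 - 2.95*sin(s) + 0.3)^2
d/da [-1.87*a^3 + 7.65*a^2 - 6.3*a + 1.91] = -5.61*a^2 + 15.3*a - 6.3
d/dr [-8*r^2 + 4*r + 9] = 4 - 16*r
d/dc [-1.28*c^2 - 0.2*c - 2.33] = -2.56*c - 0.2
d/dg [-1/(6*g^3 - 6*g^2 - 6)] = g*(3*g - 2)/(6*(-g^3 + g^2 + 1)^2)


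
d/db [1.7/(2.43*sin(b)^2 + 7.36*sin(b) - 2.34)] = -(8.262*sin(b) + 12.512)*cos(b)/(2.43*sin(b)^2 + 7.36*sin(b) - 2.34)^2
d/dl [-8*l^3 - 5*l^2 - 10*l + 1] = -24*l^2 - 10*l - 10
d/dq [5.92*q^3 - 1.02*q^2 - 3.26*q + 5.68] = 17.76*q^2 - 2.04*q - 3.26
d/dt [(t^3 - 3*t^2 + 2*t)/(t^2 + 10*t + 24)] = (t^4 + 20*t^3 + 40*t^2 - 144*t + 48)/(t^4 + 20*t^3 + 148*t^2 + 480*t + 576)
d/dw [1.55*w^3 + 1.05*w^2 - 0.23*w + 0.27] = 4.65*w^2 + 2.1*w - 0.23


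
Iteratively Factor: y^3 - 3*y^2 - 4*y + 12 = (y - 2)*(y^2 - y - 6) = (y - 2)*(y + 2)*(y - 3)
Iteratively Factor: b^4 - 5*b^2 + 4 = (b + 2)*(b^3 - 2*b^2 - b + 2) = (b + 1)*(b + 2)*(b^2 - 3*b + 2) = (b - 1)*(b + 1)*(b + 2)*(b - 2)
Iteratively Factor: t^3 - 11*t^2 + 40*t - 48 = (t - 4)*(t^2 - 7*t + 12) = (t - 4)^2*(t - 3)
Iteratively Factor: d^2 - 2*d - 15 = (d + 3)*(d - 5)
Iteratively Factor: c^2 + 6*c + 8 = (c + 4)*(c + 2)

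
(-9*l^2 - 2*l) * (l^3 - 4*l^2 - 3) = -9*l^5 + 34*l^4 + 8*l^3 + 27*l^2 + 6*l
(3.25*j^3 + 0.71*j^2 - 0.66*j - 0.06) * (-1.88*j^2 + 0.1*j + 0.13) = -6.11*j^5 - 1.0098*j^4 + 1.7343*j^3 + 0.1391*j^2 - 0.0918*j - 0.0078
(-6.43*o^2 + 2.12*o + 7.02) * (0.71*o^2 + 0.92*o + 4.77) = -4.5653*o^4 - 4.4104*o^3 - 23.7365*o^2 + 16.5708*o + 33.4854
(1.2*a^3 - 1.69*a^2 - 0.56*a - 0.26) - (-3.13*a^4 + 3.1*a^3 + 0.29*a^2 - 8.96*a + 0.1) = 3.13*a^4 - 1.9*a^3 - 1.98*a^2 + 8.4*a - 0.36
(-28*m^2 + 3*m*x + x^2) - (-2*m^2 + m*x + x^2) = -26*m^2 + 2*m*x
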